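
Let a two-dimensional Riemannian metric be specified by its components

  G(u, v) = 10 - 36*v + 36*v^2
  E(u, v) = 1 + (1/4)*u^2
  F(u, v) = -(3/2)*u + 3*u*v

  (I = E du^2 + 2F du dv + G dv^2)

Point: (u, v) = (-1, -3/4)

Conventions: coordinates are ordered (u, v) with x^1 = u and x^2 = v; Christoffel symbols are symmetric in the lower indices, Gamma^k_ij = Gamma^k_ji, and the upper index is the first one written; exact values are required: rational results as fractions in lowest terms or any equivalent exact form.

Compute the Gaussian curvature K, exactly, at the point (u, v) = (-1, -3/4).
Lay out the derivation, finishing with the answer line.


E = 5/4, F = 15/4, G = 229/4, EG - F^2 = 115/2 at the point
E_u = -1/2, E_v = 0, F_u = -15/4, F_v = -3, G_u = 0, G_v = -90
E_vv = 0, F_uv = 3, G_uu = 0
K follows from Brioschi's formula, (det M1 - det M2)/(EG - F^2)^2.
M1 = [[-E_vv/2 + F_uv - G_uu/2, E_u/2, F_u - E_v/2], [F_v - G_u/2, E, F], [G_v/2, F, G]] = [[3, -1/4, -15/4], [-3, 5/4, 15/4], [-45, 15/4, 229/4]]; det M1 = 3
M2 = [[0, E_v/2, G_u/2], [E_v/2, E, F], [G_u/2, F, G]] = [[0, 0, 0], [0, 5/4, 15/4], [0, 15/4, 229/4]]; det M2 = 0
det M1 - det M2 = 3; K = 3 / (115/2)^2 = 12/13225

Answer: K = 12/13225


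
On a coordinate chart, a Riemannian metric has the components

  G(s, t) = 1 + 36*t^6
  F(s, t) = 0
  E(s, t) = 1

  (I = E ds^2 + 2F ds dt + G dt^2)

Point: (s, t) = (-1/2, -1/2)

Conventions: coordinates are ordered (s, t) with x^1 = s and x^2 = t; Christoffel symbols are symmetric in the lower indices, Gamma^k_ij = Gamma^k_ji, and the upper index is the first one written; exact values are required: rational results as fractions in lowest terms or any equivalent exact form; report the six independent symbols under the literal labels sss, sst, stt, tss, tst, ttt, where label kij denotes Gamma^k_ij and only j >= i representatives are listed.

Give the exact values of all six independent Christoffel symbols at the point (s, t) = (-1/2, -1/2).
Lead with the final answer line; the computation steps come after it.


Answer: Gamma_sss = 0, Gamma_sst = 0, Gamma_stt = 0, Gamma_tss = 0, Gamma_tst = 0, Gamma_ttt = -54/25

E = 1, F = 0, G = 25/16 at the point
E_s = 0, E_t = 0, F_s = 0, F_t = 0, G_s = 0, G_t = -27/4
EG - F^2 = 25/16;  g^inv = (16/25) * [[25/16, 0], [0, 1]]
first-kind symbols [ij,l] = (1/2)(d_i g_jl + d_j g_il - d_l g_ij): [ss,s] = E_s/2 = 0, [ss,t] = F_s - E_t/2 = 0, [st,s] = E_t/2 = 0, [st,t] = G_s/2 = 0, [tt,s] = F_t - G_s/2 = 0, [tt,t] = G_t/2 = -27/8
Gamma^s_ij = (G*[ij,s] - F*[ij,t])/(EG - F^2), Gamma^t_ij = (E*[ij,t] - F*[ij,s])/(EG - F^2)


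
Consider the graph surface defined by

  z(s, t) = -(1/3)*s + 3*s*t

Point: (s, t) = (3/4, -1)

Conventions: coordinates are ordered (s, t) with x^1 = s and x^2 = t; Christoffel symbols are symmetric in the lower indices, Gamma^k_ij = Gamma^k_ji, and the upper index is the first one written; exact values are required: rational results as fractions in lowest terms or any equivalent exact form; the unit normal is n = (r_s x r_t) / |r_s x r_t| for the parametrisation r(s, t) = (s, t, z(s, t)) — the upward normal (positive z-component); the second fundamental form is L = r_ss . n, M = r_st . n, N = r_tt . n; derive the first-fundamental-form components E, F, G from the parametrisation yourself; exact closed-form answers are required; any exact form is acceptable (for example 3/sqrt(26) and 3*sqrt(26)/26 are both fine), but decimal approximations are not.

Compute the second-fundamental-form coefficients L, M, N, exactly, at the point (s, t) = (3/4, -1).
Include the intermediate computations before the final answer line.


z_s = -10/3, z_t = 9/4, z_ss = 0, z_st = 3, z_tt = 0
E = 109/9, F = -15/2, G = 97/16; answer radicand W^2 = 2473/144
unnormalised second-form numerators: l = 0, m = 3, n = 0; L = l/sqrt(2473/144), and similarly M = m/sqrt(W^2), N = n/sqrt(W^2)

Answer: L = 0, M = 36*sqrt(2473)/2473, N = 0


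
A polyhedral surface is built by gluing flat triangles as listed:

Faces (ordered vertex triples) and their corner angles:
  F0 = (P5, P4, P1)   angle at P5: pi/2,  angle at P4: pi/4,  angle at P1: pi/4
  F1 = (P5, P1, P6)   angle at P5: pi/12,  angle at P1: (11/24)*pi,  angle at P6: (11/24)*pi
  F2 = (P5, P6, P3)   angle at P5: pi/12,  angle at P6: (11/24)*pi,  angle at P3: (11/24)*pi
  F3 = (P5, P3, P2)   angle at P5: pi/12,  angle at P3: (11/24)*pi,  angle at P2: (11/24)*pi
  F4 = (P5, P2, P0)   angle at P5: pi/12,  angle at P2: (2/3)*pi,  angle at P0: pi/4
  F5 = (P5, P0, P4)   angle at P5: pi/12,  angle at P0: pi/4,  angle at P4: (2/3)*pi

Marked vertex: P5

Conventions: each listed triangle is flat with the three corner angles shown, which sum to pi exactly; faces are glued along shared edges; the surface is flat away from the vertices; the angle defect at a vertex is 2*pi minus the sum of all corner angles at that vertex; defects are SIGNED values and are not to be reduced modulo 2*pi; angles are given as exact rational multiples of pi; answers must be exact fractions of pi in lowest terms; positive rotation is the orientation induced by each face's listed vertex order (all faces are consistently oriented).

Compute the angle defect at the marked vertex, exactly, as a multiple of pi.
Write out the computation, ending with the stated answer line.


Sum of corner angles at P5: (11/12)*pi
defect = 2*pi - (11/12)*pi

Answer: defect(P5) = (13/12)*pi


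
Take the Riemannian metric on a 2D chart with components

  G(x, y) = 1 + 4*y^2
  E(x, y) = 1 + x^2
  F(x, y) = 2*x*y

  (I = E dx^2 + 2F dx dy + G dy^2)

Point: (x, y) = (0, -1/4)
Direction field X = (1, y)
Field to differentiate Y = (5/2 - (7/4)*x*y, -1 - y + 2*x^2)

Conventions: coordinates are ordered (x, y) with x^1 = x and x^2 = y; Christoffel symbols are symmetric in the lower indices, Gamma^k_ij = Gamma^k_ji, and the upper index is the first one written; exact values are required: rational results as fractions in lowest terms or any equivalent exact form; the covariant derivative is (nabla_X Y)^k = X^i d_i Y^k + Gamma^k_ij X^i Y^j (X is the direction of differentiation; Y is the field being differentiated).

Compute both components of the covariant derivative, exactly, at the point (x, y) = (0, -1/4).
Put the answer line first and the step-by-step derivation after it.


Answer: (nabla_X Y)^x = 7/16, (nabla_X Y)^y = -9/10

E = 1, F = 0, G = 5/4 at the point
E_x = 0, E_y = 0, F_x = -1/2, F_y = 0, G_x = 0, G_y = -2
EG - F^2 = 5/4;  g^inv = (4/5) * [[5/4, 0], [0, 1]]
first-kind symbols [ij,l] = (1/2)(d_i g_jl + d_j g_il - d_l g_ij): [xx,x] = E_x/2 = 0, [xx,y] = F_x - E_y/2 = -1/2, [xy,x] = E_y/2 = 0, [xy,y] = G_x/2 = 0, [yy,x] = F_y - G_x/2 = 0, [yy,y] = G_y/2 = -1
Gamma^x_ij = (G*[ij,x] - F*[ij,y])/(EG - F^2), Gamma^y_ij = (E*[ij,y] - F*[ij,x])/(EG - F^2)
Gamma_xxx = 0, Gamma_xxy = 0, Gamma_xyy = 0, Gamma_yxx = -2/5, Gamma_yxy = 0, Gamma_yyy = -4/5
X = (1, -1/4), Y = (5/2, -3/4) at the point


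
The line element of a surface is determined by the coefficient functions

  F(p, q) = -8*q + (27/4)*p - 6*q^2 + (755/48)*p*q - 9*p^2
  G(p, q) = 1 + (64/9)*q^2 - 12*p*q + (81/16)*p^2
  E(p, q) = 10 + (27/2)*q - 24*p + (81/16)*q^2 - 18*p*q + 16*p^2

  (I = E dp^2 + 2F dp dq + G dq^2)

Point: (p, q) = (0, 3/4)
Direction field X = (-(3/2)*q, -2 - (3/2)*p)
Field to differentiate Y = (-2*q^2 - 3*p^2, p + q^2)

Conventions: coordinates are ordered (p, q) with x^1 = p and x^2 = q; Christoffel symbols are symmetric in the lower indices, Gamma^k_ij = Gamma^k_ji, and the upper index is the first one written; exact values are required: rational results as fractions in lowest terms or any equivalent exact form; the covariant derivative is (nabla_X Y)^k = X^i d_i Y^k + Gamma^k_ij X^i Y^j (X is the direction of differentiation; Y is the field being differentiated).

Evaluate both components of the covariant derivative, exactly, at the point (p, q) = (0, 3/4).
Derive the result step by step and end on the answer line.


E = 5881/256, F = -75/8, G = 5 at the point
E_p = -75/2, E_q = 675/32, F_p = 1187/64, F_q = -17, G_p = -9, G_q = 32/3
EG - F^2 = 6905/256;  g^inv = (256/6905) * [[5, 75/8], [75/8, 5881/256]]
first-kind symbols [ij,l] = (1/2)(d_i g_jl + d_j g_il - d_l g_ij): [pp,p] = E_p/2 = -75/4, [pp,q] = F_p - E_q/2 = 8, [pq,p] = E_q/2 = 675/64, [pq,q] = G_p/2 = -9/2, [qq,p] = F_q - G_p/2 = -25/2, [qq,q] = G_q/2 = 16/3
Gamma^p_ij = (G*[ij,p] - F*[ij,q])/(EG - F^2), Gamma^q_ij = (E*[ij,q] - F*[ij,p])/(EG - F^2)
Gamma_ppp = -960/1381, Gamma_ppq = 540/1381, Gamma_pqq = -640/1381, Gamma_qpp = 2048/6905, Gamma_qpq = -1152/6905, Gamma_qqq = 4096/20715
X = (-9/8, -2), Y = (-9/8, 9/16) at the point

Answer: (nabla_X Y)^p = 277257/44192, (nabla_X Y)^q = -234321/55240


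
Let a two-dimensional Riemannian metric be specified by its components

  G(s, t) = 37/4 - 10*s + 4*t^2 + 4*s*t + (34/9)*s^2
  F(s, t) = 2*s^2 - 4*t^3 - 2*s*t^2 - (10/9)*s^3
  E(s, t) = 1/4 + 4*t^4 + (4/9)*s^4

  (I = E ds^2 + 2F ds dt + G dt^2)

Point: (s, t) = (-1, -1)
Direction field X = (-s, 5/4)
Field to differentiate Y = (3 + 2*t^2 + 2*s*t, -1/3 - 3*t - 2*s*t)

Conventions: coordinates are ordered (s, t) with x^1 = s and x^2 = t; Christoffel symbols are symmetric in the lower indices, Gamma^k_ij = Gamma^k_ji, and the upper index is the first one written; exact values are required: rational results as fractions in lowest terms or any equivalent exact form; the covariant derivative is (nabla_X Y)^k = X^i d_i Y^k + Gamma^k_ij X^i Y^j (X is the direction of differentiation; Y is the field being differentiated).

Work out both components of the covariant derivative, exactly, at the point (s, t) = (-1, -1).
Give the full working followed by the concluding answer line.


E = 169/36, F = 82/9, G = 1117/36 at the point
E_s = -16/9, E_t = -16, F_s = -28/3, F_t = -16, G_s = -194/9, G_t = -12
EG - F^2 = 3007/48;  g^inv = (48/3007) * [[1117/36, -82/9], [-82/9, 169/36]]
first-kind symbols [ij,l] = (1/2)(d_i g_jl + d_j g_il - d_l g_ij): [ss,s] = E_s/2 = -8/9, [ss,t] = F_s - E_t/2 = -4/3, [st,s] = E_t/2 = -8, [st,t] = G_s/2 = -97/9, [tt,s] = F_t - G_s/2 = -47/9, [tt,t] = G_t/2 = -6
Gamma^s_ij = (G*[ij,s] - F*[ij,t])/(EG - F^2), Gamma^t_ij = (E*[ij,t] - F*[ij,s])/(EG - F^2)
Gamma_sss = -20000/81189, Gamma_sst = -6272/2619, Gamma_stt = -139148/81189, Gamma_tss = 2384/81189, Gamma_tst = 932/2619, Gamma_ttt = 25160/81189
X = (1, 5/4), Y = (7, 2/3) at the point

Answer: (nabla_X Y)^s = -1901/54, (nabla_X Y)^t = 493/108


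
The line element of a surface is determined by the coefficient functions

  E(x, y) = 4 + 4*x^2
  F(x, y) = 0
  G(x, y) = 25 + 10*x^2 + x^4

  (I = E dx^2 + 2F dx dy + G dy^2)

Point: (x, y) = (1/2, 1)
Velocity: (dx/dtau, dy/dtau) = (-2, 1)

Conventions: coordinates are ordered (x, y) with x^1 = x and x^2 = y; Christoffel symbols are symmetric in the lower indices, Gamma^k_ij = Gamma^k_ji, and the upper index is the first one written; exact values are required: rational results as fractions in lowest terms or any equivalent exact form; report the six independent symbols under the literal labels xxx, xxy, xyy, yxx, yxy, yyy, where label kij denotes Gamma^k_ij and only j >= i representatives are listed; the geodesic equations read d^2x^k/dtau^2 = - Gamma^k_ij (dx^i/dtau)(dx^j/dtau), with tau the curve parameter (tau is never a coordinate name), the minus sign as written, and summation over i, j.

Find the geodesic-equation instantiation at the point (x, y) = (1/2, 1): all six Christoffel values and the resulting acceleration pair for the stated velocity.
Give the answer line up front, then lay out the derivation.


Answer: Gamma_xxx = 2/5, Gamma_xxy = 0, Gamma_xyy = -21/20, Gamma_yxx = 0, Gamma_yxy = 4/21, Gamma_yyy = 0; accelerations (d^2x/dtau^2, d^2y/dtau^2) = (-11/20, 16/21)

E = 5, F = 0, G = 441/16 at the point
E_x = 4, E_y = 0, F_x = 0, F_y = 0, G_x = 21/2, G_y = 0
EG - F^2 = 2205/16;  g^inv = (16/2205) * [[441/16, 0], [0, 5]]
first-kind symbols [ij,l] = (1/2)(d_i g_jl + d_j g_il - d_l g_ij): [xx,x] = E_x/2 = 2, [xx,y] = F_x - E_y/2 = 0, [xy,x] = E_y/2 = 0, [xy,y] = G_x/2 = 21/4, [yy,x] = F_y - G_x/2 = -21/4, [yy,y] = G_y/2 = 0
Gamma^x_ij = (G*[ij,x] - F*[ij,y])/(EG - F^2), Gamma^y_ij = (E*[ij,y] - F*[ij,x])/(EG - F^2)
Gamma_xxx = 2/5, Gamma_xxy = 0, Gamma_xyy = -21/20, Gamma_yxx = 0, Gamma_yxy = 4/21, Gamma_yyy = 0
d^2x/dtau^2 = -(Gamma_xxx*(-2)^2 + 2*Gamma_xxy*(-2)*(1) + Gamma_xyy*(1)^2) = -11/20
d^2y/dtau^2 = -(Gamma_yxx*(-2)^2 + 2*Gamma_yxy*(-2)*(1) + Gamma_yyy*(1)^2) = 16/21


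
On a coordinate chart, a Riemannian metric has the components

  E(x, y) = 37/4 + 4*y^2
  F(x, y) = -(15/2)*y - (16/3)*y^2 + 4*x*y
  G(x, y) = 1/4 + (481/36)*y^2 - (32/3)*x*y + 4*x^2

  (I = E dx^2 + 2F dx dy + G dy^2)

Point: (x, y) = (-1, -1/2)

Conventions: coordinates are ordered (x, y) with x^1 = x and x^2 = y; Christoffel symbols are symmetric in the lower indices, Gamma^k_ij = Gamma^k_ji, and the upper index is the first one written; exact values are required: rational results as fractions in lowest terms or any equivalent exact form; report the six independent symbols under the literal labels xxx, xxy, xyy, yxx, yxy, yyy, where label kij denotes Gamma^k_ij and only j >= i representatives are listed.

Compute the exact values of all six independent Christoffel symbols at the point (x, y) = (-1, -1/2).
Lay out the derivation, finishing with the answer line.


E = 41/4, F = 53/12, G = 325/144 at the point
E_x = 0, E_y = -4, F_x = -2, F_y = -37/6, G_x = -8/3, G_y = -97/36
EG - F^2 = 2089/576;  g^inv = (576/2089) * [[325/144, -53/12], [-53/12, 41/4]]
first-kind symbols [ij,l] = (1/2)(d_i g_jl + d_j g_il - d_l g_ij): [xx,x] = E_x/2 = 0, [xx,y] = F_x - E_y/2 = 0, [xy,x] = E_y/2 = -2, [xy,y] = G_x/2 = -4/3, [yy,x] = F_y - G_x/2 = -29/6, [yy,y] = G_y/2 = -97/72
Gamma^x_ij = (G*[ij,x] - F*[ij,y])/(EG - F^2), Gamma^y_ij = (E*[ij,y] - F*[ij,x])/(EG - F^2)

Answer: Gamma_xxx = 0, Gamma_xxy = 792/2089, Gamma_xyy = -2856/2089, Gamma_yxx = 0, Gamma_yxy = -2784/2089, Gamma_yyy = 4342/2089


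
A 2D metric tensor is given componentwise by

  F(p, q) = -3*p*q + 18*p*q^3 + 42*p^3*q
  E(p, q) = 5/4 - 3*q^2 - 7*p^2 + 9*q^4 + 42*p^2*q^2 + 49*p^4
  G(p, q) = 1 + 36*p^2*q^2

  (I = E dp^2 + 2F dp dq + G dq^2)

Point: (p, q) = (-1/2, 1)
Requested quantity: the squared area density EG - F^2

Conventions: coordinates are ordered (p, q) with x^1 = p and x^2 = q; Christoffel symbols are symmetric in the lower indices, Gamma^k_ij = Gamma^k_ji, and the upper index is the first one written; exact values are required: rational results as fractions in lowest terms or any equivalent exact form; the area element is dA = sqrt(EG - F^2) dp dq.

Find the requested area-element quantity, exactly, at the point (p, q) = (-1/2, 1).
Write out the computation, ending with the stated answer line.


E = 305/16, F = -51/4, G = 10; EG - F^2 = 449/16

Answer: EG - F^2 = 449/16


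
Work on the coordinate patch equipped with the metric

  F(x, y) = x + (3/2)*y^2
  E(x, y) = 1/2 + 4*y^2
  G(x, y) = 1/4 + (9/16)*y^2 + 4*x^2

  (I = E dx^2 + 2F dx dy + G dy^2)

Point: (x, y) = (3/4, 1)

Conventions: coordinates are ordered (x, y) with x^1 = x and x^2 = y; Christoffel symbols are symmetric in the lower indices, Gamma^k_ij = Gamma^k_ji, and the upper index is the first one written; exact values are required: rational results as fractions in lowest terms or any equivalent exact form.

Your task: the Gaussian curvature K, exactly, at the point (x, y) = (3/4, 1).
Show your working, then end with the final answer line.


E = 9/2, F = 9/4, G = 49/16, EG - F^2 = 279/32 at the point
E_x = 0, E_y = 8, F_x = 1, F_y = 3, G_x = 6, G_y = 9/8
E_yy = 8, F_xy = 0, G_xx = 8
The intrinsic route: Brioschi's K = (det M1 - det M2)/(EG - F^2)^2.
M1 = [[-E_yy/2 + F_xy - G_xx/2, E_x/2, F_x - E_y/2], [F_y - G_x/2, E, F], [G_y/2, F, G]] = [[-8, 0, -3], [0, 9/2, 9/4], [9/16, 9/4, 49/16]]; det M1 = -1989/32
M2 = [[0, E_y/2, G_x/2], [E_y/2, E, F], [G_x/2, F, G]] = [[0, 4, 3], [4, 9/2, 9/4], [3, 9/4, 49/16]]; det M2 = -71/2
det M1 - det M2 = -853/32; K = -853/32 / (279/32)^2 = -27296/77841

Answer: K = -27296/77841


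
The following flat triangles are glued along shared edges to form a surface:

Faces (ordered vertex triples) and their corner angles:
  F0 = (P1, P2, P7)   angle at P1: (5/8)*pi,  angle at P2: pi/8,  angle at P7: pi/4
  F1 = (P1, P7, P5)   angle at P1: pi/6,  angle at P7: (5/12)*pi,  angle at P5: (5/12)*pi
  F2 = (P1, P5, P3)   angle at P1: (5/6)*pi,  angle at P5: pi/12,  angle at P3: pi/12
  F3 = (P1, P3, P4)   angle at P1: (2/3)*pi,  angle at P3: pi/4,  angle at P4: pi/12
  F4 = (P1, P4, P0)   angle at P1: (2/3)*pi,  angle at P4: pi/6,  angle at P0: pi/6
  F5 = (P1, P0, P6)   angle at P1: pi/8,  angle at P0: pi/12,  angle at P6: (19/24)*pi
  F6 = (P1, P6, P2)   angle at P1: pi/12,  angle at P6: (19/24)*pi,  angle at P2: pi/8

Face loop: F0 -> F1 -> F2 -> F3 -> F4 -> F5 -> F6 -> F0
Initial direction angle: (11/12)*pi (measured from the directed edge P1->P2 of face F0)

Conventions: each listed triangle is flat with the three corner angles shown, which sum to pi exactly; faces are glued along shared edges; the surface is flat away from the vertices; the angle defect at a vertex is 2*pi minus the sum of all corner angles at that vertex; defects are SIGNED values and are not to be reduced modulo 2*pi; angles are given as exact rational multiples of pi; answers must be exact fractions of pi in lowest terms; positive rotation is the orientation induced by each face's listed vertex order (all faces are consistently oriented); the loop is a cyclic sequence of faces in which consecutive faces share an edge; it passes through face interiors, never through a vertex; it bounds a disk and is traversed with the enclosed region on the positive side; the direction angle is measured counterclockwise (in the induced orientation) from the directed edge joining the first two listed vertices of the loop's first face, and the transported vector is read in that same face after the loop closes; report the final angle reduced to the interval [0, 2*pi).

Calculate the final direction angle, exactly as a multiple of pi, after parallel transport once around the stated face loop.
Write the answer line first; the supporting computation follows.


Answer: final direction angle = (7/4)*pi

enclosed vertex P1: corner angles sum to (19/6)*pi, defect = 2*pi - (19/6)*pi = (-7/6)*pi
the rotation equals the total enclosed defect, so the final angle is initial + defects (mod 2*pi)
final angle = (11/12)*pi - (7/6)*pi = (7/4)*pi (mod 2*pi)


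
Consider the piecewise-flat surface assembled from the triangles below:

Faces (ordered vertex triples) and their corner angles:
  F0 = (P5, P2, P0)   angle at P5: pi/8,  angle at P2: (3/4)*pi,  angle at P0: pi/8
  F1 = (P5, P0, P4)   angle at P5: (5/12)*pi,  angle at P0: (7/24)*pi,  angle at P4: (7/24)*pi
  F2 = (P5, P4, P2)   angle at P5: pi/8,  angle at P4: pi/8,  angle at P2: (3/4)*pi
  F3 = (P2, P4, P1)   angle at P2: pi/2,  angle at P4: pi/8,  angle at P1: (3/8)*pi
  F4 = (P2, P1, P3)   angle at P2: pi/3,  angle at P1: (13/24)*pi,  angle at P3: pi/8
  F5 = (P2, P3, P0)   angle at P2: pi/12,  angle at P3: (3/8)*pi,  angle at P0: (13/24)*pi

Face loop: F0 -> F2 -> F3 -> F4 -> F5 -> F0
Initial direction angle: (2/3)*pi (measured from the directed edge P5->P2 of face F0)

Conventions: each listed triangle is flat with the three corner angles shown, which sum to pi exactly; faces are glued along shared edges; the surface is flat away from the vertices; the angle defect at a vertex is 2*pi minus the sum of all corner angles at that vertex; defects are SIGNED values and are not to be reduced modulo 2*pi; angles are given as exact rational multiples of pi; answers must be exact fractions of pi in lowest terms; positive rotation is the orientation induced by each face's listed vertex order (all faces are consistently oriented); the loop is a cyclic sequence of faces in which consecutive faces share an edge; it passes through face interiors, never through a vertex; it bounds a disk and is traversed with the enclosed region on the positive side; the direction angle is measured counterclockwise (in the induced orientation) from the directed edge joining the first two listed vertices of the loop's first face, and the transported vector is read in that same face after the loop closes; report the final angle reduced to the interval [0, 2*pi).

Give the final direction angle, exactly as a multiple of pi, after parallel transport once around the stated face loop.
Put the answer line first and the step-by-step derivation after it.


Answer: final direction angle = pi/4

enclosed vertex P2: corner angles sum to (29/12)*pi, defect = 2*pi - (29/12)*pi = (-5/12)*pi
the rotation equals the total enclosed defect, so the final angle is initial + defects (mod 2*pi)
final angle = (2/3)*pi - (5/12)*pi = pi/4 (mod 2*pi)


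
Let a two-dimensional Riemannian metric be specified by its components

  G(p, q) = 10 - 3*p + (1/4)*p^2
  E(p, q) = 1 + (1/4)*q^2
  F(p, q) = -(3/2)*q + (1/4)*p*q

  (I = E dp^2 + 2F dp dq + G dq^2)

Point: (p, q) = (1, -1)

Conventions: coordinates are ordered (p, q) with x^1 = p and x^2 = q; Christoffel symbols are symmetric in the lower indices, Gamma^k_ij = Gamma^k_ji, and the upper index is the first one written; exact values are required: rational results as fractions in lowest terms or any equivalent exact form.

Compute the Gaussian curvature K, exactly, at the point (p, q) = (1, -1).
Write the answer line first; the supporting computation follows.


Answer: K = -1/225

E = 5/4, F = 5/4, G = 29/4, EG - F^2 = 15/2 at the point
E_p = 0, E_q = -1/2, F_p = -1/4, F_q = -5/4, G_p = -5/2, G_q = 0
E_qq = 1/2, F_pq = 1/4, G_pp = 1/2
By Brioschi, K is (det M1 - det M2) divided by (EG - F^2) squared.
M1 = [[-E_qq/2 + F_pq - G_pp/2, E_p/2, F_p - E_q/2], [F_q - G_p/2, E, F], [G_q/2, F, G]] = [[-1/4, 0, 0], [0, 5/4, 5/4], [0, 5/4, 29/4]]; det M1 = -15/8
M2 = [[0, E_q/2, G_p/2], [E_q/2, E, F], [G_p/2, F, G]] = [[0, -1/4, -5/4], [-1/4, 5/4, 5/4], [-5/4, 5/4, 29/4]]; det M2 = -13/8
det M1 - det M2 = -1/4; K = -1/4 / (15/2)^2 = -1/225


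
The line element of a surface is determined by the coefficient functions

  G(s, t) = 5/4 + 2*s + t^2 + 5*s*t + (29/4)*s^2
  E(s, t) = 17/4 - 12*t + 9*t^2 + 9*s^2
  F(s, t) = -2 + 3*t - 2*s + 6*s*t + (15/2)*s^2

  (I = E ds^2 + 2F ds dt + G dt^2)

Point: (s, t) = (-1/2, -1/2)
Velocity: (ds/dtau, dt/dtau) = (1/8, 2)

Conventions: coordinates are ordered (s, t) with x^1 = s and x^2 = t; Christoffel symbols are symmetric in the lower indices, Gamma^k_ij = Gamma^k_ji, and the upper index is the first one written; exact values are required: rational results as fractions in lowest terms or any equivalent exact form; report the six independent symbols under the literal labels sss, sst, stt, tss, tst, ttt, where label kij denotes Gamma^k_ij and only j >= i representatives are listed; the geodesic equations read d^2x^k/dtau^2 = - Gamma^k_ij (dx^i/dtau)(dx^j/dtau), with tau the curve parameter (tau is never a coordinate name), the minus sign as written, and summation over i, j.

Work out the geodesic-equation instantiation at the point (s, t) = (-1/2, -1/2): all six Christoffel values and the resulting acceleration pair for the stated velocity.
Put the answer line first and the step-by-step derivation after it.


Answer: Gamma_sss = -457/1657, Gamma_sst = -2177/3314, Gamma_stt = 1963/6628, Gamma_tss = -818/1657, Gamma_tst = -1535/1657, Gamma_ttt = -1869/3314; accelerations (d^2s/dtau^2, d^2t/dtau^2) = (-90343/106048, 144585/53024)

E = 59/4, F = 7/8, G = 57/16 at the point
E_s = -9, E_t = -21, F_s = -25/2, F_t = 0, G_s = -31/4, G_t = -7/2
EG - F^2 = 1657/32;  g^inv = (32/1657) * [[57/16, -7/8], [-7/8, 59/4]]
first-kind symbols [ij,l] = (1/2)(d_i g_jl + d_j g_il - d_l g_ij): [ss,s] = E_s/2 = -9/2, [ss,t] = F_s - E_t/2 = -2, [st,s] = E_t/2 = -21/2, [st,t] = G_s/2 = -31/8, [tt,s] = F_t - G_s/2 = 31/8, [tt,t] = G_t/2 = -7/4
Gamma^s_ij = (G*[ij,s] - F*[ij,t])/(EG - F^2), Gamma^t_ij = (E*[ij,t] - F*[ij,s])/(EG - F^2)
Gamma_sss = -457/1657, Gamma_sst = -2177/3314, Gamma_stt = 1963/6628, Gamma_tss = -818/1657, Gamma_tst = -1535/1657, Gamma_ttt = -1869/3314
d^2s/dtau^2 = -(Gamma_sss*(1/8)^2 + 2*Gamma_sst*(1/8)*(2) + Gamma_stt*(2)^2) = -90343/106048
d^2t/dtau^2 = -(Gamma_tss*(1/8)^2 + 2*Gamma_tst*(1/8)*(2) + Gamma_ttt*(2)^2) = 144585/53024


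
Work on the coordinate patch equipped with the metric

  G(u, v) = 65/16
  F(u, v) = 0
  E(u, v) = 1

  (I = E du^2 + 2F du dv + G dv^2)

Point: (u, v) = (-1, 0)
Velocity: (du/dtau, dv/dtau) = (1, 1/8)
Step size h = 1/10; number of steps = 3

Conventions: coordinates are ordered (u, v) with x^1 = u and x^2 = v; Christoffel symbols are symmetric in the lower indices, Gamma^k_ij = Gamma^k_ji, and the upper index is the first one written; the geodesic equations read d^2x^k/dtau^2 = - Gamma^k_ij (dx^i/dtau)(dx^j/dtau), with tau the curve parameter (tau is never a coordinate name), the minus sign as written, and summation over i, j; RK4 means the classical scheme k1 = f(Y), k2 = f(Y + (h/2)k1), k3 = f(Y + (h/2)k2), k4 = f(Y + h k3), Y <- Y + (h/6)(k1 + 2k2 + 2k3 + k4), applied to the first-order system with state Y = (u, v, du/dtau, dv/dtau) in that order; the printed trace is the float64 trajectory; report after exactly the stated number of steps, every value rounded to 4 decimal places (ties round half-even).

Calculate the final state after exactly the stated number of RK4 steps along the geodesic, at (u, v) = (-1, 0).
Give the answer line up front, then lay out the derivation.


Answer: u = -0.7000, v = 0.0375, du/dtau = 1.0000, dv/dtau = 0.1250

f(Y) = (du/dtau, dv/dtau, -Gamma^u_ij Y'^i Y'^j, -Gamma^v_ij Y'^i Y'^j) with the Gammas evaluated at the stage position; h = 0.100000; intermediate values shown to 6 dp
step 0: u = -1.0000, v = 0.0000, du/dtau = 1.0000, dv/dtau = 0.1250
step 1:
  k1: at (u, v) = (-1.000000, 0.000000), (du/dtau, dv/dtau) = (1.000000, 0.125000); Gamma_uuu = 0.000000, Gamma_uuv = 0.000000, Gamma_uvv = 0.000000, Gamma_vuu = 0.000000, Gamma_vuv = 0.000000, Gamma_vvv = 0.000000; k1 = (1.000000, 0.125000, 0.000000, 0.000000)
  k2: at (u, v) = (-0.950000, 0.006250), (du/dtau, dv/dtau) = (1.000000, 0.125000); Gamma_uuu = 0.000000, Gamma_uuv = 0.000000, Gamma_uvv = 0.000000, Gamma_vuu = 0.000000, Gamma_vuv = 0.000000, Gamma_vvv = 0.000000; k2 = (1.000000, 0.125000, 0.000000, 0.000000)
  k3: at (u, v) = (-0.950000, 0.006250), (du/dtau, dv/dtau) = (1.000000, 0.125000); Gamma_uuu = 0.000000, Gamma_uuv = 0.000000, Gamma_uvv = 0.000000, Gamma_vuu = 0.000000, Gamma_vuv = 0.000000, Gamma_vvv = 0.000000; k3 = (1.000000, 0.125000, 0.000000, 0.000000)
  k4: at (u, v) = (-0.900000, 0.012500), (du/dtau, dv/dtau) = (1.000000, 0.125000); Gamma_uuu = 0.000000, Gamma_uuv = 0.000000, Gamma_uvv = 0.000000, Gamma_vuu = 0.000000, Gamma_vuv = 0.000000, Gamma_vvv = 0.000000; k4 = (1.000000, 0.125000, 0.000000, 0.000000)
  Y <- Y + (h/6)(k1 + 2k2 + 2k3 + k4): u = -0.9000, v = 0.0125, du/dtau = 1.0000, dv/dtau = 0.1250
step 2:
  k1: at (u, v) = (-0.900000, 0.012500), (du/dtau, dv/dtau) = (1.000000, 0.125000); Gamma_uuu = 0.000000, Gamma_uuv = 0.000000, Gamma_uvv = 0.000000, Gamma_vuu = 0.000000, Gamma_vuv = 0.000000, Gamma_vvv = 0.000000; k1 = (1.000000, 0.125000, 0.000000, 0.000000)
  k2: at (u, v) = (-0.850000, 0.018750), (du/dtau, dv/dtau) = (1.000000, 0.125000); Gamma_uuu = 0.000000, Gamma_uuv = 0.000000, Gamma_uvv = 0.000000, Gamma_vuu = 0.000000, Gamma_vuv = 0.000000, Gamma_vvv = 0.000000; k2 = (1.000000, 0.125000, 0.000000, 0.000000)
  k3: at (u, v) = (-0.850000, 0.018750), (du/dtau, dv/dtau) = (1.000000, 0.125000); Gamma_uuu = 0.000000, Gamma_uuv = 0.000000, Gamma_uvv = 0.000000, Gamma_vuu = 0.000000, Gamma_vuv = 0.000000, Gamma_vvv = 0.000000; k3 = (1.000000, 0.125000, 0.000000, 0.000000)
  k4: at (u, v) = (-0.800000, 0.025000), (du/dtau, dv/dtau) = (1.000000, 0.125000); Gamma_uuu = 0.000000, Gamma_uuv = 0.000000, Gamma_uvv = 0.000000, Gamma_vuu = 0.000000, Gamma_vuv = 0.000000, Gamma_vvv = 0.000000; k4 = (1.000000, 0.125000, 0.000000, 0.000000)
  Y <- Y + (h/6)(k1 + 2k2 + 2k3 + k4): u = -0.8000, v = 0.0250, du/dtau = 1.0000, dv/dtau = 0.1250
step 3:
  k1: at (u, v) = (-0.800000, 0.025000), (du/dtau, dv/dtau) = (1.000000, 0.125000); Gamma_uuu = 0.000000, Gamma_uuv = 0.000000, Gamma_uvv = 0.000000, Gamma_vuu = 0.000000, Gamma_vuv = 0.000000, Gamma_vvv = 0.000000; k1 = (1.000000, 0.125000, 0.000000, 0.000000)
  k2: at (u, v) = (-0.750000, 0.031250), (du/dtau, dv/dtau) = (1.000000, 0.125000); Gamma_uuu = 0.000000, Gamma_uuv = 0.000000, Gamma_uvv = 0.000000, Gamma_vuu = 0.000000, Gamma_vuv = 0.000000, Gamma_vvv = 0.000000; k2 = (1.000000, 0.125000, 0.000000, 0.000000)
  k3: at (u, v) = (-0.750000, 0.031250), (du/dtau, dv/dtau) = (1.000000, 0.125000); Gamma_uuu = 0.000000, Gamma_uuv = 0.000000, Gamma_uvv = 0.000000, Gamma_vuu = 0.000000, Gamma_vuv = 0.000000, Gamma_vvv = 0.000000; k3 = (1.000000, 0.125000, 0.000000, 0.000000)
  k4: at (u, v) = (-0.700000, 0.037500), (du/dtau, dv/dtau) = (1.000000, 0.125000); Gamma_uuu = 0.000000, Gamma_uuv = 0.000000, Gamma_uvv = 0.000000, Gamma_vuu = 0.000000, Gamma_vuv = 0.000000, Gamma_vvv = 0.000000; k4 = (1.000000, 0.125000, 0.000000, 0.000000)
  Y <- Y + (h/6)(k1 + 2k2 + 2k3 + k4): u = -0.7000, v = 0.0375, du/dtau = 1.0000, dv/dtau = 0.1250


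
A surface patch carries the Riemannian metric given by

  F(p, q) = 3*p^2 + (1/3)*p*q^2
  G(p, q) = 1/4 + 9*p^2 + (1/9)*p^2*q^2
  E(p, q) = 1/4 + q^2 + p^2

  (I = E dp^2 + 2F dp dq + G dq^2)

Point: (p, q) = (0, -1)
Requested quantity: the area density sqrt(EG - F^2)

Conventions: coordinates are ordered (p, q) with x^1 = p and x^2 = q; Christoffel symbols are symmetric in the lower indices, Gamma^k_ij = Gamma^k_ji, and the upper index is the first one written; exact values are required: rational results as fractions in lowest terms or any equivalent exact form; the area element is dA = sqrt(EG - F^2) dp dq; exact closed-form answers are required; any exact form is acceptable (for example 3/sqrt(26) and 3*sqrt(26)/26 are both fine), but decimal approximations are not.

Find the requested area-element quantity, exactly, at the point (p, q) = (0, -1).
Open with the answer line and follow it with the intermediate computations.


Answer: sqrt(EG - F^2) = sqrt(5)/4

E = 5/4, F = 0, G = 1/4; EG - F^2 = 5/16


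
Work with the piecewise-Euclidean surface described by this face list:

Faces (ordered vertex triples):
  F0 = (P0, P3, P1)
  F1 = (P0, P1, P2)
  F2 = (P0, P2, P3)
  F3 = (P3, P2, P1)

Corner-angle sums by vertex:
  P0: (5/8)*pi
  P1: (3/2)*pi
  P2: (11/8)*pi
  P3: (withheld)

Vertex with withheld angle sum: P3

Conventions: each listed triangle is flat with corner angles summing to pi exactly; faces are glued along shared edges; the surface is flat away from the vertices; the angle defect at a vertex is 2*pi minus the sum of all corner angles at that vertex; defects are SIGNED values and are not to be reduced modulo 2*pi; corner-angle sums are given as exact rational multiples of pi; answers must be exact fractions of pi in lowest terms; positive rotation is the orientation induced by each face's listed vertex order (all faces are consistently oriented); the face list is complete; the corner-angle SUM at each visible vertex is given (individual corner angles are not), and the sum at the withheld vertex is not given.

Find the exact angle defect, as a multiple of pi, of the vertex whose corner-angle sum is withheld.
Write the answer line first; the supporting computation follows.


Answer: defect(P3) = (3/2)*pi

V = 4, E = 6, F = 4; chi = V - E + F = 2
Gauss-Bonnet: total defect = 2*pi*chi = 4*pi; visible defects sum to (5/2)*pi


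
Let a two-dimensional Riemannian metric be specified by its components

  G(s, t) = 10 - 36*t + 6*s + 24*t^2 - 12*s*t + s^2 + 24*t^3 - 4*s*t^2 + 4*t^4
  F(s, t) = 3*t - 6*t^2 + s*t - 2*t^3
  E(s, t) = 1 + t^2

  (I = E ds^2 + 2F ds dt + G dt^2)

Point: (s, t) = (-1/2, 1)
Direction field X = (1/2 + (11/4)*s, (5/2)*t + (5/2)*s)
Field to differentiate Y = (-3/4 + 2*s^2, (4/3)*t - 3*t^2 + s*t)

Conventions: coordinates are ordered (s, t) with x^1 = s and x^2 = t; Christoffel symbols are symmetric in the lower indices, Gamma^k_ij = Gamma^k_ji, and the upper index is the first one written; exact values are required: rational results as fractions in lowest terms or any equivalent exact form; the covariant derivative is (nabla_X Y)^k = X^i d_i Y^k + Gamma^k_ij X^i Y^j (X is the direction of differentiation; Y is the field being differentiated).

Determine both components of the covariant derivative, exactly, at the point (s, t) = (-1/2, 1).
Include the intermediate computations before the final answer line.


E = 2, F = -11/2, G = 125/4 at the point
E_s = 0, E_t = 2, F_s = 1, F_t = -31/2, G_s = -11, G_t = 110
EG - F^2 = 129/4;  g^inv = (4/129) * [[125/4, 11/2], [11/2, 2]]
first-kind symbols [ij,l] = (1/2)(d_i g_jl + d_j g_il - d_l g_ij): [ss,s] = E_s/2 = 0, [ss,t] = F_s - E_t/2 = 0, [st,s] = E_t/2 = 1, [st,t] = G_s/2 = -11/2, [tt,s] = F_t - G_s/2 = -10, [tt,t] = G_t/2 = 55
Gamma^s_ij = (G*[ij,s] - F*[ij,t])/(EG - F^2), Gamma^t_ij = (E*[ij,t] - F*[ij,s])/(EG - F^2)
Gamma_sss = 0, Gamma_sst = 4/129, Gamma_stt = -40/129, Gamma_tss = 0, Gamma_tst = -22/129, Gamma_ttt = 220/129
X = (-7/8, 5/4), Y = (-1/4, -13/6) at the point

Answer: (nabla_X Y)^s = 95/36, (nabla_X Y)^t = -110/9


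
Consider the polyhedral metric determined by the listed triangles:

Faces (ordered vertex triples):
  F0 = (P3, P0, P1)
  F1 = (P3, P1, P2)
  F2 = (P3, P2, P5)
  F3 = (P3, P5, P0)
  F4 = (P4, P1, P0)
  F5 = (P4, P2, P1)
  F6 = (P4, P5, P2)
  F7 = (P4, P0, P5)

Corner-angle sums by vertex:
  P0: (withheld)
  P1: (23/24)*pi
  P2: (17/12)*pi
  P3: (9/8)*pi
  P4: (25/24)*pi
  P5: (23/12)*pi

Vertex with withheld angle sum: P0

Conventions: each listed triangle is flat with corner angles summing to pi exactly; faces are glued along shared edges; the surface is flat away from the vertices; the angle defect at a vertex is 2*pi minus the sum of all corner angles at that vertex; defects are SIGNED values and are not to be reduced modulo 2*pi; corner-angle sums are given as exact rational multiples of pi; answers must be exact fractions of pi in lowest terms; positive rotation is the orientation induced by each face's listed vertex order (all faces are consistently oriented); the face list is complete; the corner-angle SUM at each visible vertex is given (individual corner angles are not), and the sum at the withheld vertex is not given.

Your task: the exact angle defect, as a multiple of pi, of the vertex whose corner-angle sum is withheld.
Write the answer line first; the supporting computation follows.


Answer: defect(P0) = (11/24)*pi

V = 6, E = 12, F = 8; chi = V - E + F = 2
Gauss-Bonnet: total defect = 2*pi*chi = 4*pi; visible defects sum to (85/24)*pi


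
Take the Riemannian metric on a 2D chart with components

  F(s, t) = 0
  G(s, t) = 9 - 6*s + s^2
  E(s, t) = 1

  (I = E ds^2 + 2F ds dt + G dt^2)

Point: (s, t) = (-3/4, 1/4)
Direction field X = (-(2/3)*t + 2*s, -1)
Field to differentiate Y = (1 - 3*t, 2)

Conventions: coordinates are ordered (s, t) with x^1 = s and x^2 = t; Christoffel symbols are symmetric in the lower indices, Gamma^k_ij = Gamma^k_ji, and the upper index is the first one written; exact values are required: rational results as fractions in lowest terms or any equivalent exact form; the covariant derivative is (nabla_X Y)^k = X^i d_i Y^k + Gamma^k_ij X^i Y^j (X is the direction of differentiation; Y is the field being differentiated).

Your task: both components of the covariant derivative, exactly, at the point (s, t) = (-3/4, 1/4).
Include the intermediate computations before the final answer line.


E = 1, F = 0, G = 225/16 at the point
E_s = 0, E_t = 0, F_s = 0, F_t = 0, G_s = -15/2, G_t = 0
EG - F^2 = 225/16;  g^inv = (16/225) * [[225/16, 0], [0, 1]]
first-kind symbols [ij,l] = (1/2)(d_i g_jl + d_j g_il - d_l g_ij): [ss,s] = E_s/2 = 0, [ss,t] = F_s - E_t/2 = 0, [st,s] = E_t/2 = 0, [st,t] = G_s/2 = -15/4, [tt,s] = F_t - G_s/2 = 15/4, [tt,t] = G_t/2 = 0
Gamma^s_ij = (G*[ij,s] - F*[ij,t])/(EG - F^2), Gamma^t_ij = (E*[ij,t] - F*[ij,s])/(EG - F^2)
Gamma_sss = 0, Gamma_sst = 0, Gamma_stt = 15/4, Gamma_tss = 0, Gamma_tst = -4/15, Gamma_ttt = 0
X = (-5/3, -1), Y = (1/4, 2) at the point

Answer: (nabla_X Y)^s = -9/2, (nabla_X Y)^t = 43/45


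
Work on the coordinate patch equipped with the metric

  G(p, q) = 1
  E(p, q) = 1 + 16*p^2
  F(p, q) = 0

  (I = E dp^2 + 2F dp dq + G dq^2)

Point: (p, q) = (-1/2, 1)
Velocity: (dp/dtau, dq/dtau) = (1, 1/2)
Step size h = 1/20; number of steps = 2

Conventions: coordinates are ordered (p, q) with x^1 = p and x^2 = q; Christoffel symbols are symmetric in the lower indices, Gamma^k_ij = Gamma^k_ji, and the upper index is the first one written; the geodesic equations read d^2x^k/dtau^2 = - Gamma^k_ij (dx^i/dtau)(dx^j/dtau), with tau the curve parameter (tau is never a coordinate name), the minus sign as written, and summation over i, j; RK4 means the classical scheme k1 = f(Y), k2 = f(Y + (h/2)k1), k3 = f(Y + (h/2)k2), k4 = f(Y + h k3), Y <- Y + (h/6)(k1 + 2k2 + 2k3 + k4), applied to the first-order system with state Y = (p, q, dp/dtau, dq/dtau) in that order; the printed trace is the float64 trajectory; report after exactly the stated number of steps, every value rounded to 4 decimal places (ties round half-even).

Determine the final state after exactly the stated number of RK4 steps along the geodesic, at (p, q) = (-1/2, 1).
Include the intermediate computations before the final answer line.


f(Y) = (dp/dtau, dq/dtau, -Gamma^p_ij Y'^i Y'^j, -Gamma^q_ij Y'^i Y'^j) with the Gammas evaluated at the stage position; h = 0.050000; intermediate values shown to 6 dp
step 0: p = -0.5000, q = 1.0000, dp/dtau = 1.0000, dq/dtau = 0.5000
step 1:
  k1: at (p, q) = (-0.500000, 1.000000), (dp/dtau, dq/dtau) = (1.000000, 0.500000); Gamma_ppp = -1.600000, Gamma_ppq = 0.000000, Gamma_pqq = 0.000000, Gamma_qpp = 0.000000, Gamma_qpq = 0.000000, Gamma_qqq = 0.000000; k1 = (1.000000, 0.500000, 1.600000, 0.000000)
  k2: at (p, q) = (-0.475000, 1.012500), (dp/dtau, dq/dtau) = (1.040000, 0.500000); Gamma_ppp = -1.648590, Gamma_ppq = 0.000000, Gamma_pqq = 0.000000, Gamma_qpp = 0.000000, Gamma_qpq = 0.000000, Gamma_qqq = 0.000000; k2 = (1.040000, 0.500000, 1.783115, 0.000000)
  k3: at (p, q) = (-0.474000, 1.012500), (dp/dtau, dq/dtau) = (1.044578, 0.500000); Gamma_ppp = -1.650556, Gamma_ppq = 0.000000, Gamma_pqq = 0.000000, Gamma_qpp = 0.000000, Gamma_qpq = 0.000000, Gamma_qqq = 0.000000; k3 = (1.044578, 0.500000, 1.800992, 0.000000)
  k4: at (p, q) = (-0.447771, 1.025000), (dp/dtau, dq/dtau) = (1.090050, 0.500000); Gamma_ppp = -1.702558, Gamma_ppq = 0.000000, Gamma_pqq = 0.000000, Gamma_qpp = 0.000000, Gamma_qpq = 0.000000, Gamma_qqq = 0.000000; k4 = (1.090050, 0.500000, 2.022994, 0.000000)
  Y <- Y + (h/6)(k1 + 2k2 + 2k3 + k4): p = -0.4478, q = 1.0250, dp/dtau = 1.0899, dq/dtau = 0.5000
step 2:
  k1: at (p, q) = (-0.447840, 1.025000), (dp/dtau, dq/dtau) = (1.089927, 0.500000); Gamma_ppp = -1.702421, Gamma_ppq = 0.000000, Gamma_pqq = 0.000000, Gamma_qpp = 0.000000, Gamma_qpq = 0.000000, Gamma_qqq = 0.000000; k1 = (1.089927, 0.500000, 2.022375, 0.000000)
  k2: at (p, q) = (-0.420592, 1.037500), (dp/dtau, dq/dtau) = (1.140486, 0.500000); Gamma_ppp = -1.756877, Gamma_ppq = 0.000000, Gamma_pqq = 0.000000, Gamma_qpp = 0.000000, Gamma_qpq = 0.000000, Gamma_qqq = 0.000000; k2 = (1.140486, 0.500000, 2.285184, 0.000000)
  k3: at (p, q) = (-0.419328, 1.037500), (dp/dtau, dq/dtau) = (1.147056, 0.500000); Gamma_ppp = -1.759399, Gamma_ppq = 0.000000, Gamma_pqq = 0.000000, Gamma_qpp = 0.000000, Gamma_qpq = 0.000000, Gamma_qqq = 0.000000; k3 = (1.147056, 0.500000, 2.314909, 0.000000)
  k4: at (p, q) = (-0.390487, 1.050000), (dp/dtau, dq/dtau) = (1.205672, 0.500000); Gamma_ppp = -1.816386, Gamma_ppq = 0.000000, Gamma_pqq = 0.000000, Gamma_qpp = 0.000000, Gamma_qpq = 0.000000, Gamma_qqq = 0.000000; k4 = (1.205672, 0.500000, 2.640382, 0.000000)
  Y <- Y + (h/6)(k1 + 2k2 + 2k3 + k4): p = -0.3906, q = 1.0500, dp/dtau = 1.2055, dq/dtau = 0.5000

Answer: p = -0.3906, q = 1.0500, dp/dtau = 1.2055, dq/dtau = 0.5000


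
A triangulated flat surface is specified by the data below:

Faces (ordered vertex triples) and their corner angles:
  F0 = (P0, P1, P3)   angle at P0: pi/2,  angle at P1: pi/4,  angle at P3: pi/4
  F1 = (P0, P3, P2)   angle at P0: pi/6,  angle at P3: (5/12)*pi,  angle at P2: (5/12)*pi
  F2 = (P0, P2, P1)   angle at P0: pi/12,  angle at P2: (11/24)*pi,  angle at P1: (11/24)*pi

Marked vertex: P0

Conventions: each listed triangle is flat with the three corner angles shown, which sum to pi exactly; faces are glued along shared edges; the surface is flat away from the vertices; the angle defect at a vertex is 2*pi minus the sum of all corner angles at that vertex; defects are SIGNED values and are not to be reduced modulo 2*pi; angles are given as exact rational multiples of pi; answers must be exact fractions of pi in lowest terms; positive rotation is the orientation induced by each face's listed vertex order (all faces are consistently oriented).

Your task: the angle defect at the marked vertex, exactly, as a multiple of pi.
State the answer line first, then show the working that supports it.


Answer: defect(P0) = (5/4)*pi

Sum of corner angles at P0: (3/4)*pi
defect = 2*pi - (3/4)*pi
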